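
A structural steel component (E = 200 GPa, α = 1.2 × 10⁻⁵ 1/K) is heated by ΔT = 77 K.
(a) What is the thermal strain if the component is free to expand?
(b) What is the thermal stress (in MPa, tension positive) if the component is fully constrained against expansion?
(a) Free thermal strain ε_th = α·ΔT = (1.2 × 10⁻⁵) × 77 = 0.000924
(b) Fully constrained, the expansion is suppressed, so σ = -E·α·ΔT. Convert E = 200 GPa = 2 × 10¹¹ Pa.
  σ = -(2 × 10¹¹) × (1.2 × 10⁻⁵) × 77 = -1.848 × 10⁸ Pa = -184.8 MPa (compressive)
Final answer: (a) ε_th = 0.000924, (b) σ = -184.8 MPa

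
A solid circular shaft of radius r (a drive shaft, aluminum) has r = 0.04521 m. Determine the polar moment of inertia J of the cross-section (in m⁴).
Model: a solid circular shaft of radius r, so J = (π·r^4) / 2.
Substitute:
  J = (π × 0.04521^4) / 2
  J = 6.562 × 10⁻⁶ m⁴
Final answer: J = 6.562 × 10⁻⁶ m⁴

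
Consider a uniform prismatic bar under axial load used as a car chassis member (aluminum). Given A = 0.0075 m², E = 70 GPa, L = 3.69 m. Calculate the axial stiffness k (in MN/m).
Model: a uniform prismatic bar under axial load, so k = (A·E) / L.
Convert to SI units:
  E = 70 GPa = 7 × 10¹⁰ Pa
Substitute:
  k = (0.0075 × (7 × 10¹⁰)) / 3.69
  k = 1.423 × 10⁸ N/m
Convert: k = 1.423 × 10⁸ N/m = 142.3 MN/m
Final answer: k = 142.3 MN/m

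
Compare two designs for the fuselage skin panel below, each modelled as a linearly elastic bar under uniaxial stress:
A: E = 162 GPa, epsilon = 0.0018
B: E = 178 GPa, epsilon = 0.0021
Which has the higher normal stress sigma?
Model: a linearly elastic bar under uniaxial stress, so sigma = E·epsilon (SI units).
  A: sigma = (1.62 × 10¹¹) × 0.0018 = 2.916 × 10⁸ Pa = 291.6 MPa
  B: sigma = (1.78 × 10¹¹) × 0.0021 = 3.738 × 10⁸ Pa = 373.8 MPa
373.8 MPa > 291.6 MPa, so B is larger.
Final answer: B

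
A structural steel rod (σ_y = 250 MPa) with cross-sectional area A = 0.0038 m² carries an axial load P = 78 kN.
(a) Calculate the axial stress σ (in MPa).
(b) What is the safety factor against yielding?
(a) Axial stress σ = P/A. Convert P = 78 kN = 78000 N.
  σ = 78000 / 0.0038 = 2.053 × 10⁷ Pa = 20.53 MPa
(b) Safety factor SF = σ_y/σ = 250 / 20.53 = 12.18
Final answer: (a) σ = 20.53 MPa, (b) SF = 12.18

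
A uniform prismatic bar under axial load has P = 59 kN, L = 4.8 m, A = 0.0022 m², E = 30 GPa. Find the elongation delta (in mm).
Model: a uniform prismatic bar under axial load, so delta = (P·L) / (A·E).
Convert to SI units:
  P = 59 kN = 59000 N
  E = 30 GPa = 3 × 10¹⁰ Pa
Substitute:
  delta = (59000 × 4.8) / (0.0022 × (3 × 10¹⁰))
  delta = 0.004291 m
Convert: delta = 0.004291 m = 4.291 mm
Final answer: delta = 4.291 mm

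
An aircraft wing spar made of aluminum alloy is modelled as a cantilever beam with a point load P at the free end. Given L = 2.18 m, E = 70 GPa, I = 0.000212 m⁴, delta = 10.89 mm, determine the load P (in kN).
Model: a cantilever beam with a point load P at the free end, so delta = (P·L^3) / (3·E·I).
Solve for P: P = (3·delta·E·I) / L^3.
Convert to SI units:
  E = 70 GPa = 7 × 10¹⁰ Pa
  delta = 10.89 mm = 0.01089 m
Substitute:
  P = (3 × 0.01089 × (7 × 10¹⁰) × 0.000212) / 2.18^3
  P = 46800 N
Convert: P = 46800 N = 46.8 kN
Final answer: P = 46.8 kN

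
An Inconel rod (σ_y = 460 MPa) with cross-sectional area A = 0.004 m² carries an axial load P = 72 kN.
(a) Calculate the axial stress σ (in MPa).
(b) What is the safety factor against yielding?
(a) Axial stress σ = P/A. Convert P = 72 kN = 72000 N.
  σ = 72000 / 0.004 = 1.8 × 10⁷ Pa = 18 MPa
(b) Safety factor SF = σ_y/σ = 460 / 18 = 25.56
Final answer: (a) σ = 18 MPa, (b) SF = 25.56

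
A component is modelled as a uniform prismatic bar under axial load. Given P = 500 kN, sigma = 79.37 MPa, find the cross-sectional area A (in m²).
Model: a uniform prismatic bar under axial load, so sigma = P / A.
Solve for A: A = P / sigma.
Convert to SI units:
  P = 500 kN = 500000 N
  sigma = 79.37 MPa = 7.937 × 10⁷ Pa
Substitute:
  A = 500000 / (7.937 × 10⁷)
  A = 0.0063 m²
Final answer: A = 0.0063 m²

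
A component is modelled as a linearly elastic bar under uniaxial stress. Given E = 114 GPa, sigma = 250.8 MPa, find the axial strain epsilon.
Model: a linearly elastic bar under uniaxial stress, so sigma = E·epsilon.
Solve for epsilon: epsilon = sigma / E.
Convert to SI units:
  E = 114 GPa = 1.14 × 10¹¹ Pa
  sigma = 250.8 MPa = 2.508 × 10⁸ Pa
Substitute:
  epsilon = (2.508 × 10⁸) / (1.14 × 10¹¹)
  epsilon = 0.0022
Final answer: epsilon = 0.0022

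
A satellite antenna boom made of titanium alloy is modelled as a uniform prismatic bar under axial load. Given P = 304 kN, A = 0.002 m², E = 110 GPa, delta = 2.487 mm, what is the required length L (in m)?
Model: a uniform prismatic bar under axial load, so delta = (P·L) / (A·E).
Solve for L: L = (delta·A·E) / P.
Convert to SI units:
  P = 304 kN = 304000 N
  E = 110 GPa = 1.1 × 10¹¹ Pa
  delta = 2.487 mm = 0.002487 m
Substitute:
  L = (0.002487 × 0.002 × (1.1 × 10¹¹)) / 304000
  L = 1.8 m
Final answer: L = 1.8 m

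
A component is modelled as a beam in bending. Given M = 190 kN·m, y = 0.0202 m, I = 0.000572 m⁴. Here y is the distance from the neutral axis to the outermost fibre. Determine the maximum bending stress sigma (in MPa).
Model: a beam in bending, so sigma = (M·y) / I.
Convert to SI units:
  M = 190 kN·m = 190000 N·m
Substitute:
  sigma = (190000 × 0.0202) / 0.000572
  sigma = 6.71 × 10⁶ Pa
Convert: sigma = 6.71 × 10⁶ Pa = 6.71 MPa
Final answer: sigma = 6.71 MPa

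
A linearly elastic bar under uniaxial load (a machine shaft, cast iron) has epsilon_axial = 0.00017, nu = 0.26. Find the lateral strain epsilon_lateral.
Model: a linearly elastic bar under uniaxial load, so epsilon_lateral = -nu·epsilon_axial.
Substitute:
  epsilon_lateral = -(0.26 × 0.00017)
  epsilon_lateral = -4.42 × 10⁻⁵
Final answer: epsilon_lateral = -4.42 × 10⁻⁵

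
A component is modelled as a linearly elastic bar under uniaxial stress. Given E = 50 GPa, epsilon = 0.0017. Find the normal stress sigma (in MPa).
Model: a linearly elastic bar under uniaxial stress, so sigma = E·epsilon.
Convert to SI units:
  E = 50 GPa = 5 × 10¹⁰ Pa
Substitute:
  sigma = (5 × 10¹⁰) × 0.0017
  sigma = 8.5 × 10⁷ Pa
Convert: sigma = 8.5 × 10⁷ Pa = 85 MPa
Final answer: sigma = 85 MPa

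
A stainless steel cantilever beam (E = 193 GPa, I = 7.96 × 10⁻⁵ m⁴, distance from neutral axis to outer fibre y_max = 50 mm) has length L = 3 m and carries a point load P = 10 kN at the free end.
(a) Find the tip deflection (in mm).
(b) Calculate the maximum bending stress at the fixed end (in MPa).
(a) Tip deflection of a cantilever with an end point load: δ = P·L^3 / (3·E·I). Convert P = 10 kN = 10000 N, E = 193 GPa = 1.93 × 10¹¹ Pa.
  δ = (10000 × 3^3) / (3 × (1.93 × 10¹¹) × (7.96 × 10⁻⁵)) = 0.005858 m = 5.858 mm
(b) Maximum bending moment at the fixed end: M = P·L = 10000 × 3 = 30000 N·m. Convert y_max = 50 mm = 0.05 m.
  σ = M·y_max / I = (30000 × 0.05) / (7.96 × 10⁻⁵) = 1.884 × 10⁷ Pa = 18.84 MPa
Final answer: (a) δ = 5.858 mm, (b) σ = 18.84 MPa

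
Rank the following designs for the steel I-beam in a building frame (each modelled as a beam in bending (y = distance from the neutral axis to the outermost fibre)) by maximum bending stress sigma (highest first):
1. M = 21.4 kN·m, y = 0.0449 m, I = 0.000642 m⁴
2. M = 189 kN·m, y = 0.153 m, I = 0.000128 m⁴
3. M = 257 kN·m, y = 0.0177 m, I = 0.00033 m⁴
Model: a beam in bending (y = distance from the neutral axis to the outermost fibre), so sigma = (M·y) / I (SI units).
  Case 1: sigma = (21400 × 0.0449) / 0.000642 = 1.497 × 10⁶ Pa = 1.497 MPa
  Case 2: sigma = (189000 × 0.153) / 0.000128 = 2.259 × 10⁸ Pa = 225.9 MPa
  Case 3: sigma = (257000 × 0.0177) / 0.00033 = 1.378 × 10⁷ Pa = 13.78 MPa
Ordering: 225.9 MPa (case 2) > 13.78 MPa (case 3) > 1.497 MPa (case 1)
Final answer: 2, 3, 1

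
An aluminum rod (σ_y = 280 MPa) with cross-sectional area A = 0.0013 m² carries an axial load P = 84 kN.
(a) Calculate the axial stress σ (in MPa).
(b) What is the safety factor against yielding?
(a) Axial stress σ = P/A. Convert P = 84 kN = 84000 N.
  σ = 84000 / 0.0013 = 6.462 × 10⁷ Pa = 64.62 MPa
(b) Safety factor SF = σ_y/σ = 280 / 64.62 = 4.333
Final answer: (a) σ = 64.62 MPa, (b) SF = 4.333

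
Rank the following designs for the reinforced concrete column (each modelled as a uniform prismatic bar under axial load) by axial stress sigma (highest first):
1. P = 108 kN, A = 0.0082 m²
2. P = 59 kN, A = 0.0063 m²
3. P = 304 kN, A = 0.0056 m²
Model: a uniform prismatic bar under axial load, so sigma = P / A (SI units).
  Case 1: sigma = 108000 / 0.0082 = 1.317 × 10⁷ Pa = 13.17 MPa
  Case 2: sigma = 59000 / 0.0063 = 9.365 × 10⁶ Pa = 9.365 MPa
  Case 3: sigma = 304000 / 0.0056 = 5.429 × 10⁷ Pa = 54.29 MPa
Ordering: 54.29 MPa (case 3) > 13.17 MPa (case 1) > 9.365 MPa (case 2)
Final answer: 3, 1, 2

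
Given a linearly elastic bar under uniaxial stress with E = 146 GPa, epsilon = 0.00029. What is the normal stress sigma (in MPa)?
Model: a linearly elastic bar under uniaxial stress, so sigma = E·epsilon.
Convert to SI units:
  E = 146 GPa = 1.46 × 10¹¹ Pa
Substitute:
  sigma = (1.46 × 10¹¹) × 0.00029
  sigma = 4.234 × 10⁷ Pa
Convert: sigma = 4.234 × 10⁷ Pa = 42.34 MPa
Final answer: sigma = 42.34 MPa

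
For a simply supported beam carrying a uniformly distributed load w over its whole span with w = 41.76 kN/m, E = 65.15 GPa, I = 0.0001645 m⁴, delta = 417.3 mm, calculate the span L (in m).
Model: a simply supported beam carrying a uniformly distributed load w over its whole span, so delta = (5·w·L^4) / (384·E·I).
Solve for L: L = ((384·delta·E·I) / (5·w))^(1/4).
Convert to SI units:
  w = 41.76 kN/m = 41760 N/m
  E = 65.15 GPa = 6.515 × 10¹⁰ Pa
  delta = 417.3 mm = 0.4173 m
Substitute:
  L = ((384 × 0.4173 × (6.515 × 10¹⁰) × 0.0001645) / (5 × 41760))^(1/4)
  L = 9.523 m
Final answer: L = 9.523 m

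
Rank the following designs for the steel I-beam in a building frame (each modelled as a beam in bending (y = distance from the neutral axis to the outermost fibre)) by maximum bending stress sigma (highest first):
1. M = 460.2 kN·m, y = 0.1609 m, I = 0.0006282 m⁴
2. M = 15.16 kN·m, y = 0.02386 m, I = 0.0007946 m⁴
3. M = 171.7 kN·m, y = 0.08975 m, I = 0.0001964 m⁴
Model: a beam in bending (y = distance from the neutral axis to the outermost fibre), so sigma = (M·y) / I (SI units).
  Case 1: sigma = (460200 × 0.1609) / 0.0006282 = 1.179 × 10⁸ Pa = 117.9 MPa
  Case 2: sigma = (15160 × 0.02386) / 0.0007946 = 455200 Pa = 0.4552 MPa
  Case 3: sigma = (171700 × 0.08975) / 0.0001964 = 7.846 × 10⁷ Pa = 78.46 MPa
Ordering: 117.9 MPa (case 1) > 78.46 MPa (case 3) > 0.4552 MPa (case 2)
Final answer: 1, 3, 2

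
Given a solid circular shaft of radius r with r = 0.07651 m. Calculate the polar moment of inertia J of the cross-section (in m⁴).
Model: a solid circular shaft of radius r, so J = (π·r^4) / 2.
Substitute:
  J = (π × 0.07651^4) / 2
  J = 5.383 × 10⁻⁵ m⁴
Final answer: J = 5.383 × 10⁻⁵ m⁴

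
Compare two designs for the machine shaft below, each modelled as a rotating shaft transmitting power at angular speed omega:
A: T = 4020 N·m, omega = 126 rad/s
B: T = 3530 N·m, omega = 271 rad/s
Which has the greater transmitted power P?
Model: a rotating shaft transmitting power at angular speed omega, so P = T·omega (SI units).
  A: P = 4020 × 126 = 506500 W = 506.5 kW
  B: P = 3530 × 271 = 956600 W = 956.6 kW
956.6 kW > 506.5 kW, so B is larger.
Final answer: B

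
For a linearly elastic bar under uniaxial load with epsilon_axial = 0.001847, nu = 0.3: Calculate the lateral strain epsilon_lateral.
Model: a linearly elastic bar under uniaxial load, so epsilon_lateral = -nu·epsilon_axial.
Substitute:
  epsilon_lateral = -(0.3 × 0.001847)
  epsilon_lateral = -0.0005541
Final answer: epsilon_lateral = -0.0005541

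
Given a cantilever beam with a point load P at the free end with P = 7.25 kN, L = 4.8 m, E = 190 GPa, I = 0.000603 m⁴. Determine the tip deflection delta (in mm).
Model: a cantilever beam with a point load P at the free end, so delta = (P·L^3) / (3·E·I).
Convert to SI units:
  P = 7.25 kN = 7250 N
  E = 190 GPa = 1.9 × 10¹¹ Pa
Substitute:
  delta = (7250 × 4.8^3) / (3 × (1.9 × 10¹¹) × 0.000603)
  delta = 0.002333 m
Convert: delta = 0.002333 m = 2.333 mm
Final answer: delta = 2.333 mm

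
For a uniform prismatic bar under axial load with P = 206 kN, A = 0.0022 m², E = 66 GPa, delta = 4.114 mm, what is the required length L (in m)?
Model: a uniform prismatic bar under axial load, so delta = (P·L) / (A·E).
Solve for L: L = (delta·A·E) / P.
Convert to SI units:
  P = 206 kN = 206000 N
  E = 66 GPa = 6.6 × 10¹⁰ Pa
  delta = 4.114 mm = 0.004114 m
Substitute:
  L = (0.004114 × 0.0022 × (6.6 × 10¹⁰)) / 206000
  L = 2.9 m
Final answer: L = 2.9 m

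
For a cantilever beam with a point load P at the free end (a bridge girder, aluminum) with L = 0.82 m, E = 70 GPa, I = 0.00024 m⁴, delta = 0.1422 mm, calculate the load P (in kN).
Model: a cantilever beam with a point load P at the free end, so delta = (P·L^3) / (3·E·I).
Solve for P: P = (3·delta·E·I) / L^3.
Convert to SI units:
  E = 70 GPa = 7 × 10¹⁰ Pa
  delta = 0.1422 mm = 0.0001422 m
Substitute:
  P = (3 × 0.0001422 × (7 × 10¹⁰) × 0.00024) / 0.82^3
  P = 13000 N
Convert: P = 13000 N = 13 kN
Final answer: P = 13 kN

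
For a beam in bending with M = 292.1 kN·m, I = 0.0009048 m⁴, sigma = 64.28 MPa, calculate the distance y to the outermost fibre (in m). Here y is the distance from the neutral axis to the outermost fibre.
Model: a beam in bending, so sigma = (M·y) / I.
Solve for y: y = (sigma·I) / M.
Convert to SI units:
  M = 292.1 kN·m = 292100 N·m
  sigma = 64.28 MPa = 6.428 × 10⁷ Pa
Substitute:
  y = ((6.428 × 10⁷) × 0.0009048) / 292100
  y = 0.1991 m
Final answer: y = 0.1991 m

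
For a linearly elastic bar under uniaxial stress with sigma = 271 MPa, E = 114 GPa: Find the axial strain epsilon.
Model: a linearly elastic bar under uniaxial stress, so epsilon = sigma / E.
Convert to SI units:
  sigma = 271 MPa = 2.71 × 10⁸ Pa
  E = 114 GPa = 1.14 × 10¹¹ Pa
Substitute:
  epsilon = (2.71 × 10⁸) / (1.14 × 10¹¹)
  epsilon = 0.002377
Final answer: epsilon = 0.002377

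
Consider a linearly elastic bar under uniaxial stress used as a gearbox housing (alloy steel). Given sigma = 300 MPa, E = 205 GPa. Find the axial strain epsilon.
Model: a linearly elastic bar under uniaxial stress, so epsilon = sigma / E.
Convert to SI units:
  sigma = 300 MPa = 3 × 10⁸ Pa
  E = 205 GPa = 2.05 × 10¹¹ Pa
Substitute:
  epsilon = (3 × 10⁸) / (2.05 × 10¹¹)
  epsilon = 0.001463
Final answer: epsilon = 0.001463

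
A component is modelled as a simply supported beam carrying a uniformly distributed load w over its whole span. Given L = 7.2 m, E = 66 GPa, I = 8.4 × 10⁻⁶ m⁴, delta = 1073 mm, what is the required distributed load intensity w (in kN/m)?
Model: a simply supported beam carrying a uniformly distributed load w over its whole span, so delta = (5·w·L^4) / (384·E·I).
Solve for w: w = (384·delta·E·I) / (5·L^4).
Convert to SI units:
  E = 66 GPa = 6.6 × 10¹⁰ Pa
  delta = 1073 mm = 1.073 m
Substitute:
  w = (384 × 1.073 × (6.6 × 10¹⁰) × (8.4 × 10⁻⁶)) / (5 × 7.2^4)
  w = 17000 N/m
Convert: w = 17000 N/m = 17 kN/m
Final answer: w = 17 kN/m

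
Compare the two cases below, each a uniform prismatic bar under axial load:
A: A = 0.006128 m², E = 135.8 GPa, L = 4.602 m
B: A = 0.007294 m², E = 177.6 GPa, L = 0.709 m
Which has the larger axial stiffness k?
Model: a uniform prismatic bar under axial load, so k = (A·E) / L (SI units).
  A: k = (0.006128 × (1.358 × 10¹¹)) / 4.602 = 1.808 × 10⁸ N/m = 180.8 MN/m
  B: k = (0.007294 × (1.776 × 10¹¹)) / 0.709 = 1.827 × 10⁹ N/m = 1827 MN/m
1827 MN/m > 180.8 MN/m, so B is larger.
Final answer: B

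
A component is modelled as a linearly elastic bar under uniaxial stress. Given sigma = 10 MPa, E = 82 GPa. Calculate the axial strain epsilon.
Model: a linearly elastic bar under uniaxial stress, so epsilon = sigma / E.
Convert to SI units:
  sigma = 10 MPa = 1 × 10⁷ Pa
  E = 82 GPa = 8.2 × 10¹⁰ Pa
Substitute:
  epsilon = (1 × 10⁷) / (8.2 × 10¹⁰)
  epsilon = 0.000122
Final answer: epsilon = 0.000122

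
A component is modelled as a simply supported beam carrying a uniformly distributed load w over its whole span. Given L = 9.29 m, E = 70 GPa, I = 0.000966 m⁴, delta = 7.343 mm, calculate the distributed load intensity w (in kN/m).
Model: a simply supported beam carrying a uniformly distributed load w over its whole span, so delta = (5·w·L^4) / (384·E·I).
Solve for w: w = (384·delta·E·I) / (5·L^4).
Convert to SI units:
  E = 70 GPa = 7 × 10¹⁰ Pa
  delta = 7.343 mm = 0.007343 m
Substitute:
  w = (384 × 0.007343 × (7 × 10¹⁰) × 0.000966) / (5 × 9.29^4)
  w = 5120 N/m
Convert: w = 5120 N/m = 5.12 kN/m
Final answer: w = 5.12 kN/m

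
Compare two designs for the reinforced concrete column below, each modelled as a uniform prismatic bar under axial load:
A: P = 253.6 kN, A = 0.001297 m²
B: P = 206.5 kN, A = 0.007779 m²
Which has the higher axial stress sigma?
Model: a uniform prismatic bar under axial load, so sigma = P / A (SI units).
  A: sigma = 253600 / 0.001297 = 1.955 × 10⁸ Pa = 195.5 MPa
  B: sigma = 206500 / 0.007779 = 2.655 × 10⁷ Pa = 26.55 MPa
195.5 MPa > 26.55 MPa, so A is larger.
Final answer: A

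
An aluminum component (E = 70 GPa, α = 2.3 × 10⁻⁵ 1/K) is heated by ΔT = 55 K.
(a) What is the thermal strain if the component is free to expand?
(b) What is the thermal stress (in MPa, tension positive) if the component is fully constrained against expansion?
(a) Free thermal strain ε_th = α·ΔT = (2.3 × 10⁻⁵) × 55 = 0.001265
(b) Fully constrained, the expansion is suppressed, so σ = -E·α·ΔT. Convert E = 70 GPa = 7 × 10¹⁰ Pa.
  σ = -(7 × 10¹⁰) × (2.3 × 10⁻⁵) × 55 = -8.855 × 10⁷ Pa = -88.55 MPa (compressive)
Final answer: (a) ε_th = 0.001265, (b) σ = -88.55 MPa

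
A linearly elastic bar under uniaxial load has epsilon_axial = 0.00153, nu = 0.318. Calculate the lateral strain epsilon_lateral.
Model: a linearly elastic bar under uniaxial load, so epsilon_lateral = -nu·epsilon_axial.
Substitute:
  epsilon_lateral = -(0.318 × 0.00153)
  epsilon_lateral = -0.0004865
Final answer: epsilon_lateral = -0.0004865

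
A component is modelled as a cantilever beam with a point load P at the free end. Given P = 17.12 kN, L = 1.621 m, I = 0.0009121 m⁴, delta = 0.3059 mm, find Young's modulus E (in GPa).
Model: a cantilever beam with a point load P at the free end, so delta = (P·L^3) / (3·E·I).
Solve for E: E = (P·L^3) / (3·delta·I).
Convert to SI units:
  P = 17.12 kN = 17120 N
  delta = 0.3059 mm = 0.0003059 m
Substitute:
  E = (17120 × 1.621^3) / (3 × 0.0003059 × 0.0009121)
  E = 8.712 × 10¹⁰ Pa
Convert: E = 8.712 × 10¹⁰ Pa = 87.12 GPa
Final answer: E = 87.12 GPa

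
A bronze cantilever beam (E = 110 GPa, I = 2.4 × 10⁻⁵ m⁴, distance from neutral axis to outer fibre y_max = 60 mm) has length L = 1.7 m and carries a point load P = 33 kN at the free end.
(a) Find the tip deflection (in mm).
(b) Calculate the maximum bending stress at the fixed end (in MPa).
(a) Tip deflection of a cantilever with an end point load: δ = P·L^3 / (3·E·I). Convert P = 33 kN = 33000 N, E = 110 GPa = 1.1 × 10¹¹ Pa.
  δ = (33000 × 1.7^3) / (3 × (1.1 × 10¹¹) × (2.4 × 10⁻⁵)) = 0.02047 m = 20.47 mm
(b) Maximum bending moment at the fixed end: M = P·L = 33000 × 1.7 = 56100 N·m. Convert y_max = 60 mm = 0.06 m.
  σ = M·y_max / I = (56100 × 0.06) / (2.4 × 10⁻⁵) = 1.402 × 10⁸ Pa = 140.2 MPa
Final answer: (a) δ = 20.47 mm, (b) σ = 140.2 MPa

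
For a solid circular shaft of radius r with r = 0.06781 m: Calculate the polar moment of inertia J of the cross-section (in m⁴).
Model: a solid circular shaft of radius r, so J = (π·r^4) / 2.
Substitute:
  J = (π × 0.06781^4) / 2
  J = 3.321 × 10⁻⁵ m⁴
Final answer: J = 3.321 × 10⁻⁵ m⁴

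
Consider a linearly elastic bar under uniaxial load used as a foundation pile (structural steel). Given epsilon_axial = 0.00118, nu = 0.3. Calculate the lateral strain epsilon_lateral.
Model: a linearly elastic bar under uniaxial load, so epsilon_lateral = -nu·epsilon_axial.
Substitute:
  epsilon_lateral = -(0.3 × 0.00118)
  epsilon_lateral = -0.000354
Final answer: epsilon_lateral = -0.000354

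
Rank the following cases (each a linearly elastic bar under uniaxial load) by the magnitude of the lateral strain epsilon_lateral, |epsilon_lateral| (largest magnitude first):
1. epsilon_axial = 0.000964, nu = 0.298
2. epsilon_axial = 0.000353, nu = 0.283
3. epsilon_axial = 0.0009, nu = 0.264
Model: a linearly elastic bar under uniaxial load, so epsilon_lateral = -nu·epsilon_axial (SI units).
  Case 1: epsilon_lateral = -(0.298 × 0.000964) = -0.0002873
  Case 2: epsilon_lateral = -(0.283 × 0.000353) = -9.99 × 10⁻⁵
  Case 3: epsilon_lateral = -(0.264 × 0.0009) = -0.0002376
Ordering by |epsilon_lateral|: 0.0002873 (case 1) > 0.0002376 (case 3) > 9.99 × 10⁻⁵ (case 2)
Final answer: 1, 3, 2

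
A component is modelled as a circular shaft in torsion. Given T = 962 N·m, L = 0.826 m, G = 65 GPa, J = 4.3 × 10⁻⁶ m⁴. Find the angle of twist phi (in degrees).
Model: a circular shaft in torsion, so phi = (T·L) / (G·J).
Convert to SI units:
  G = 65 GPa = 6.5 × 10¹⁰ Pa
Substitute:
  phi = (962 × 0.826) / ((6.5 × 10¹⁰) × (4.3 × 10⁻⁶))
  phi = 0.002843 rad
Convert to degrees: phi = 0.002843 × 180/π = 0.1629°
Final answer: phi = 0.1629°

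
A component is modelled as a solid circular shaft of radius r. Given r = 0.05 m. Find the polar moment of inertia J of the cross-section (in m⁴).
Model: a solid circular shaft of radius r, so J = (π·r^4) / 2.
Substitute:
  J = (π × 0.05^4) / 2
  J = 9.817 × 10⁻⁶ m⁴
Final answer: J = 9.817 × 10⁻⁶ m⁴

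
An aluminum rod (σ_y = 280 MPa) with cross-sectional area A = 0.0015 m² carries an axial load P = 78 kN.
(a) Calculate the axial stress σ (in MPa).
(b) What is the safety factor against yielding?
(a) Axial stress σ = P/A. Convert P = 78 kN = 78000 N.
  σ = 78000 / 0.0015 = 5.2 × 10⁷ Pa = 52 MPa
(b) Safety factor SF = σ_y/σ = 280 / 52 = 5.385
Final answer: (a) σ = 52 MPa, (b) SF = 5.385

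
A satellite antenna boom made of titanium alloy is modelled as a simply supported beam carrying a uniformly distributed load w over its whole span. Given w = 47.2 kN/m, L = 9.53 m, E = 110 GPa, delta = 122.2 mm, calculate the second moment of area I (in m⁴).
Model: a simply supported beam carrying a uniformly distributed load w over its whole span, so delta = (5·w·L^4) / (384·E·I).
Solve for I: I = (5·w·L^4) / (384·delta·E).
Convert to SI units:
  w = 47.2 kN/m = 47200 N/m
  E = 110 GPa = 1.1 × 10¹¹ Pa
  delta = 122.2 mm = 0.1222 m
Substitute:
  I = (5 × 47200 × 9.53^4) / (384 × 0.1222 × (1.1 × 10¹¹))
  I = 0.0003771 m⁴
Final answer: I = 0.0003771 m⁴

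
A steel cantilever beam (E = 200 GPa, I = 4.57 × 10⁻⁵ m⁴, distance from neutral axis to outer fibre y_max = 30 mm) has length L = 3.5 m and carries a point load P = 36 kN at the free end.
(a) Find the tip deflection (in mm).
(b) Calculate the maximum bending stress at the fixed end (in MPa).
(a) Tip deflection of a cantilever with an end point load: δ = P·L^3 / (3·E·I). Convert P = 36 kN = 36000 N, E = 200 GPa = 2 × 10¹¹ Pa.
  δ = (36000 × 3.5^3) / (3 × (2 × 10¹¹) × (4.57 × 10⁻⁵)) = 0.05629 m = 56.29 mm
(b) Maximum bending moment at the fixed end: M = P·L = 36000 × 3.5 = 126000 N·m. Convert y_max = 30 mm = 0.03 m.
  σ = M·y_max / I = (126000 × 0.03) / (4.57 × 10⁻⁵) = 8.271 × 10⁷ Pa = 82.71 MPa
Final answer: (a) δ = 56.29 mm, (b) σ = 82.71 MPa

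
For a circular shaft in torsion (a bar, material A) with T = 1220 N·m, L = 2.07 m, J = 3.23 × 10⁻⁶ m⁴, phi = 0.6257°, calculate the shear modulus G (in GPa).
Model: a circular shaft in torsion, so phi = (T·L) / (G·J).
Solve for G: G = (T·L) / (phi·J).
Convert to SI units:
  phi = 0.6257° = 0.01092 rad
Substitute:
  G = (1220 × 2.07) / (0.01092 × (3.23 × 10⁻⁶))
  G = 7.16 × 10¹⁰ Pa
Convert: G = 7.16 × 10¹⁰ Pa = 71.6 GPa
Final answer: G = 71.6 GPa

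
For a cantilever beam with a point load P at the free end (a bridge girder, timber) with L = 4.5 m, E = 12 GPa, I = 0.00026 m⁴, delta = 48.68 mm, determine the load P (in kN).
Model: a cantilever beam with a point load P at the free end, so delta = (P·L^3) / (3·E·I).
Solve for P: P = (3·delta·E·I) / L^3.
Convert to SI units:
  E = 12 GPa = 1.2 × 10¹⁰ Pa
  delta = 48.68 mm = 0.04868 m
Substitute:
  P = (3 × 0.04868 × (1.2 × 10¹⁰) × 0.00026) / 4.5^3
  P = 5000 N
Convert: P = 5000 N = 5 kN
Final answer: P = 5 kN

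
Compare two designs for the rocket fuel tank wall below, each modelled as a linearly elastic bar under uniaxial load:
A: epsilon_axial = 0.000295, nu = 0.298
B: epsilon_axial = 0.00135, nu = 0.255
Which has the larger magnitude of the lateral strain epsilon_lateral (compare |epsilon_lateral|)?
Model: a linearly elastic bar under uniaxial load, so epsilon_lateral = -nu·epsilon_axial (SI units).
  A: epsilon_lateral = -(0.298 × 0.000295) = -8.791 × 10⁻⁵
  B: epsilon_lateral = -(0.255 × 0.00135) = -0.0003443
|epsilon_lateral|: A = 8.791 × 10⁻⁵, B = 0.0003443, so B is larger in magnitude.
Final answer: B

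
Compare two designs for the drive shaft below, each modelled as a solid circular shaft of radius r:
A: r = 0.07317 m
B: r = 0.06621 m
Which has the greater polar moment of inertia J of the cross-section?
Model: a solid circular shaft of radius r, so J = (π·r^4) / 2 (SI units).
  A: J = (π × 0.07317^4) / 2 = 4.502 × 10⁻⁵ m⁴
  B: J = (π × 0.06621^4) / 2 = 3.019 × 10⁻⁵ m⁴
4.502 × 10⁻⁵ m⁴ > 3.019 × 10⁻⁵ m⁴, so A is larger.
Final answer: A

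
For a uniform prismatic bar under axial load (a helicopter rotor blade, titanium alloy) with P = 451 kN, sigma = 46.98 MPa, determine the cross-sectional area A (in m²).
Model: a uniform prismatic bar under axial load, so sigma = P / A.
Solve for A: A = P / sigma.
Convert to SI units:
  P = 451 kN = 451000 N
  sigma = 46.98 MPa = 4.698 × 10⁷ Pa
Substitute:
  A = 451000 / (4.698 × 10⁷)
  A = 0.0096 m²
Final answer: A = 0.0096 m²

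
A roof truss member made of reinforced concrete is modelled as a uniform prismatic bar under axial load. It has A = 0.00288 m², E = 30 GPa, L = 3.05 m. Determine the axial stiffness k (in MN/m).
Model: a uniform prismatic bar under axial load, so k = (A·E) / L.
Convert to SI units:
  E = 30 GPa = 3 × 10¹⁰ Pa
Substitute:
  k = (0.00288 × (3 × 10¹⁰)) / 3.05
  k = 2.833 × 10⁷ N/m
Convert: k = 2.833 × 10⁷ N/m = 28.33 MN/m
Final answer: k = 28.33 MN/m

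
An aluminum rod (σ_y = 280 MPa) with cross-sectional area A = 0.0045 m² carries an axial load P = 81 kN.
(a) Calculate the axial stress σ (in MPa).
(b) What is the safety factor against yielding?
(a) Axial stress σ = P/A. Convert P = 81 kN = 81000 N.
  σ = 81000 / 0.0045 = 1.8 × 10⁷ Pa = 18 MPa
(b) Safety factor SF = σ_y/σ = 280 / 18 = 15.56
Final answer: (a) σ = 18 MPa, (b) SF = 15.56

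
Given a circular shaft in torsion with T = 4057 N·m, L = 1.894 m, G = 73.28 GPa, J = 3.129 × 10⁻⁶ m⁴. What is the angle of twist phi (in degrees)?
Model: a circular shaft in torsion, so phi = (T·L) / (G·J).
Convert to SI units:
  G = 73.28 GPa = 7.328 × 10¹⁰ Pa
Substitute:
  phi = (4057 × 1.894) / ((7.328 × 10¹⁰) × (3.129 × 10⁻⁶))
  phi = 0.03351 rad
Convert to degrees: phi = 0.03351 × 180/π = 1.92°
Final answer: phi = 1.92°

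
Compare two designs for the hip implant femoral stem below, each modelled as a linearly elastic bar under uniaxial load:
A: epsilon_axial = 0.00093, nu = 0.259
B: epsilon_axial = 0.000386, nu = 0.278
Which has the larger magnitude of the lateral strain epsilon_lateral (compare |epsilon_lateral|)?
Model: a linearly elastic bar under uniaxial load, so epsilon_lateral = -nu·epsilon_axial (SI units).
  A: epsilon_lateral = -(0.259 × 0.00093) = -0.0002409
  B: epsilon_lateral = -(0.278 × 0.000386) = -0.0001073
|epsilon_lateral|: A = 0.0002409, B = 0.0001073, so A is larger in magnitude.
Final answer: A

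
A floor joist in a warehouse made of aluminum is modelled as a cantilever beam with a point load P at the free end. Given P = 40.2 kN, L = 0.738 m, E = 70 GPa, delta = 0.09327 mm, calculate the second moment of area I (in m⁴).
Model: a cantilever beam with a point load P at the free end, so delta = (P·L^3) / (3·E·I).
Solve for I: I = (P·L^3) / (3·delta·E).
Convert to SI units:
  P = 40.2 kN = 40200 N
  E = 70 GPa = 7 × 10¹⁰ Pa
  delta = 0.09327 mm = 9.327 × 10⁻⁵ m
Substitute:
  I = (40200 × 0.738^3) / (3 × (9.327 × 10⁻⁵) × (7 × 10¹⁰))
  I = 0.000825 m⁴
Final answer: I = 0.000825 m⁴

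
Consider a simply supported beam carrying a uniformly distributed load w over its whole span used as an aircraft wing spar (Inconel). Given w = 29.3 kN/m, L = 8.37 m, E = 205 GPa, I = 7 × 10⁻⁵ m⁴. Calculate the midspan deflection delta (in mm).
Model: a simply supported beam carrying a uniformly distributed load w over its whole span, so delta = (5·w·L^4) / (384·E·I).
Convert to SI units:
  w = 29.3 kN/m = 29300 N/m
  E = 205 GPa = 2.05 × 10¹¹ Pa
Substitute:
  delta = (5 × 29300 × 8.37^4) / (384 × (2.05 × 10¹¹) × (7 × 10⁻⁵))
  delta = 0.1305 m
Convert: delta = 0.1305 m = 130.5 mm
Final answer: delta = 130.5 mm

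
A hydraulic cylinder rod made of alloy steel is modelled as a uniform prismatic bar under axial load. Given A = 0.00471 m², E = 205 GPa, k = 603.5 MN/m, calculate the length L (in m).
Model: a uniform prismatic bar under axial load, so k = (A·E) / L.
Solve for L: L = (A·E) / k.
Convert to SI units:
  E = 205 GPa = 2.05 × 10¹¹ Pa
  k = 603.5 MN/m = 6.035 × 10⁸ N/m
Substitute:
  L = (0.00471 × (2.05 × 10¹¹)) / (6.035 × 10⁸)
  L = 1.6 m
Final answer: L = 1.6 m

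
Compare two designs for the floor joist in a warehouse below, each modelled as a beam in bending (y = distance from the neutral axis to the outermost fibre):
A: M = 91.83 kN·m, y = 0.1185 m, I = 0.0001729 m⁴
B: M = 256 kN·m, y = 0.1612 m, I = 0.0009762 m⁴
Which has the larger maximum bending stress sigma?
Model: a beam in bending (y = distance from the neutral axis to the outermost fibre), so sigma = (M·y) / I (SI units).
  A: sigma = (91830 × 0.1185) / 0.0001729 = 6.294 × 10⁷ Pa = 62.94 MPa
  B: sigma = (256000 × 0.1612) / 0.0009762 = 4.227 × 10⁷ Pa = 42.27 MPa
62.94 MPa > 42.27 MPa, so A is larger.
Final answer: A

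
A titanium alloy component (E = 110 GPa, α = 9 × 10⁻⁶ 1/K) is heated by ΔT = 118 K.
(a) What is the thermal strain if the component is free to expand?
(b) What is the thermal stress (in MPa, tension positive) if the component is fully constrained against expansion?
(a) Free thermal strain ε_th = α·ΔT = (9 × 10⁻⁶) × 118 = 0.001062
(b) Fully constrained, the expansion is suppressed, so σ = -E·α·ΔT. Convert E = 110 GPa = 1.1 × 10¹¹ Pa.
  σ = -(1.1 × 10¹¹) × (9 × 10⁻⁶) × 118 = -1.168 × 10⁸ Pa = -116.8 MPa (compressive)
Final answer: (a) ε_th = 0.001062, (b) σ = -116.8 MPa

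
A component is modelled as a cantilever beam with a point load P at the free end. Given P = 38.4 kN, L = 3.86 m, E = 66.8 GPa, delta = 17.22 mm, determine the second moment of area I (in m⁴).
Model: a cantilever beam with a point load P at the free end, so delta = (P·L^3) / (3·E·I).
Solve for I: I = (P·L^3) / (3·delta·E).
Convert to SI units:
  P = 38.4 kN = 38400 N
  E = 66.8 GPa = 6.68 × 10¹⁰ Pa
  delta = 17.22 mm = 0.01722 m
Substitute:
  I = (38400 × 3.86^3) / (3 × 0.01722 × (6.68 × 10¹⁰))
  I = 0.00064 m⁴
Final answer: I = 0.00064 m⁴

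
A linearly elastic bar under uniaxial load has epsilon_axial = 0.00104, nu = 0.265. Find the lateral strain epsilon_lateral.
Model: a linearly elastic bar under uniaxial load, so epsilon_lateral = -nu·epsilon_axial.
Substitute:
  epsilon_lateral = -(0.265 × 0.00104)
  epsilon_lateral = -0.0002756
Final answer: epsilon_lateral = -0.0002756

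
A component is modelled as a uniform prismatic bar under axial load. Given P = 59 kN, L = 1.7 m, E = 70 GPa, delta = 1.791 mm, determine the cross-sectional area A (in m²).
Model: a uniform prismatic bar under axial load, so delta = (P·L) / (A·E).
Solve for A: A = (P·L) / (delta·E).
Convert to SI units:
  P = 59 kN = 59000 N
  E = 70 GPa = 7 × 10¹⁰ Pa
  delta = 1.791 mm = 0.001791 m
Substitute:
  A = (59000 × 1.7) / (0.001791 × (7 × 10¹⁰))
  A = 0.0008 m²
Final answer: A = 0.0008 m²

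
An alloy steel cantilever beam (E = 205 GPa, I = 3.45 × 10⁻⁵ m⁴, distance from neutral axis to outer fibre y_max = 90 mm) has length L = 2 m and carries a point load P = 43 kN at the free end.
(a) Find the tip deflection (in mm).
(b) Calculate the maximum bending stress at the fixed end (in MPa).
(a) Tip deflection of a cantilever with an end point load: δ = P·L^3 / (3·E·I). Convert P = 43 kN = 43000 N, E = 205 GPa = 2.05 × 10¹¹ Pa.
  δ = (43000 × 2^3) / (3 × (2.05 × 10¹¹) × (3.45 × 10⁻⁵)) = 0.01621 m = 16.21 mm
(b) Maximum bending moment at the fixed end: M = P·L = 43000 × 2 = 86000 N·m. Convert y_max = 90 mm = 0.09 m.
  σ = M·y_max / I = (86000 × 0.09) / (3.45 × 10⁻⁵) = 2.243 × 10⁸ Pa = 224.3 MPa
Final answer: (a) δ = 16.21 mm, (b) σ = 224.3 MPa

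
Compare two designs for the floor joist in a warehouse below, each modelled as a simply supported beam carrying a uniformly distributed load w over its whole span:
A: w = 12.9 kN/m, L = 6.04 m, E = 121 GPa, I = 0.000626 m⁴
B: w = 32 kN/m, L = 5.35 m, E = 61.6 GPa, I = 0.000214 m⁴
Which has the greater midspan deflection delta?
Model: a simply supported beam carrying a uniformly distributed load w over its whole span, so delta = (5·w·L^4) / (384·E·I) (SI units).
  A: delta = (5 × 12900 × 6.04^4) / (384 × (1.21 × 10¹¹) × 0.000626) = 0.002951 m = 2.951 mm
  B: delta = (5 × 32000 × 5.35^4) / (384 × (6.16 × 10¹⁰) × 0.000214) = 0.02589 m = 25.89 mm
25.89 mm > 2.951 mm, so B is larger.
Final answer: B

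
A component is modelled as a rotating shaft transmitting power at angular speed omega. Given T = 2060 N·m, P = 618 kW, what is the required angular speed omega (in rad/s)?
Model: a rotating shaft transmitting power at angular speed omega, so P = T·omega.
Solve for omega: omega = P / T.
Convert to SI units:
  P = 618 kW = 618000 W
Substitute:
  omega = 618000 / 2060
  omega = 300 rad/s
Final answer: omega = 300 rad/s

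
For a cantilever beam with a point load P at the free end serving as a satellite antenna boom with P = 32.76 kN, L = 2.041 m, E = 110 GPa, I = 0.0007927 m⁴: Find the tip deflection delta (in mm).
Model: a cantilever beam with a point load P at the free end, so delta = (P·L^3) / (3·E·I).
Convert to SI units:
  P = 32.76 kN = 32760 N
  E = 110 GPa = 1.1 × 10¹¹ Pa
Substitute:
  delta = (32760 × 2.041^3) / (3 × (1.1 × 10¹¹) × 0.0007927)
  delta = 0.001065 m
Convert: delta = 0.001065 m = 1.065 mm
Final answer: delta = 1.065 mm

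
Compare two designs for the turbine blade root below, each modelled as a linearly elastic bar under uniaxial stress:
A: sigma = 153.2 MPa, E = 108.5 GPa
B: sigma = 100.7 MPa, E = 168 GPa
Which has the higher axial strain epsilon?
Model: a linearly elastic bar under uniaxial stress, so epsilon = sigma / E (SI units).
  A: epsilon = (1.532 × 10⁸) / (1.085 × 10¹¹) = 0.001412
  B: epsilon = (1.007 × 10⁸) / (1.68 × 10¹¹) = 0.0005994
0.001412 > 0.0005994, so A is larger.
Final answer: A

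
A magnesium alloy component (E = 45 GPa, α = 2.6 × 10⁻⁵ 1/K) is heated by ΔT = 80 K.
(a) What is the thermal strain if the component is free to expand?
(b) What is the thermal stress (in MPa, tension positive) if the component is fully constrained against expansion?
(a) Free thermal strain ε_th = α·ΔT = (2.6 × 10⁻⁵) × 80 = 0.00208
(b) Fully constrained, the expansion is suppressed, so σ = -E·α·ΔT. Convert E = 45 GPa = 4.5 × 10¹⁰ Pa.
  σ = -(4.5 × 10¹⁰) × (2.6 × 10⁻⁵) × 80 = -9.36 × 10⁷ Pa = -93.6 MPa (compressive)
Final answer: (a) ε_th = 0.00208, (b) σ = -93.6 MPa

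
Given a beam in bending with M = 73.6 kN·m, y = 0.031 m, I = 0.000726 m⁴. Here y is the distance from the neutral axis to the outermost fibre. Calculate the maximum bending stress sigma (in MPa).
Model: a beam in bending, so sigma = (M·y) / I.
Convert to SI units:
  M = 73.6 kN·m = 73600 N·m
Substitute:
  sigma = (73600 × 0.031) / 0.000726
  sigma = 3.143 × 10⁶ Pa
Convert: sigma = 3.143 × 10⁶ Pa = 3.143 MPa
Final answer: sigma = 3.143 MPa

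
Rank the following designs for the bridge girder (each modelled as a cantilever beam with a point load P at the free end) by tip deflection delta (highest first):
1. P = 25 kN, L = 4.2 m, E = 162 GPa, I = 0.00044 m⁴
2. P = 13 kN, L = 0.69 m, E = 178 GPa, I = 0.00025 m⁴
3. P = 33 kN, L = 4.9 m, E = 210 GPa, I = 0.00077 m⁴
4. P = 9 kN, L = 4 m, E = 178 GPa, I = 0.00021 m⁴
Model: a cantilever beam with a point load P at the free end, so delta = (P·L^3) / (3·E·I) (SI units).
  Case 1: delta = (25000 × 4.2^3) / (3 × (1.62 × 10¹¹) × 0.00044) = 0.008662 m = 8.662 mm
  Case 2: delta = (13000 × 0.69^3) / (3 × (1.78 × 10¹¹) × 0.00025) = 3.199 × 10⁻⁵ m = 0.03199 mm
  Case 3: delta = (33000 × 4.9^3) / (3 × (2.1 × 10¹¹) × 0.00077) = 0.008003 m = 8.003 mm
  Case 4: delta = (9000 × 4^3) / (3 × (1.78 × 10¹¹) × 0.00021) = 0.005136 m = 5.136 mm
Ordering: 8.662 mm (case 1) > 8.003 mm (case 3) > 5.136 mm (case 4) > 0.03199 mm (case 2)
Final answer: 1, 3, 4, 2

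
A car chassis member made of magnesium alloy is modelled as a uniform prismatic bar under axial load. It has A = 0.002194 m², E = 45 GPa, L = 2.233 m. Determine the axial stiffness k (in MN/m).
Model: a uniform prismatic bar under axial load, so k = (A·E) / L.
Convert to SI units:
  E = 45 GPa = 4.5 × 10¹⁰ Pa
Substitute:
  k = (0.002194 × (4.5 × 10¹⁰)) / 2.233
  k = 4.421 × 10⁷ N/m
Convert: k = 4.421 × 10⁷ N/m = 44.21 MN/m
Final answer: k = 44.21 MN/m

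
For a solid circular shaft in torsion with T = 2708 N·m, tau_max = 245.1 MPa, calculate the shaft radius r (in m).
Model: a solid circular shaft in torsion, so tau_max = (2·T) / (π·r^3).
Solve for r: r = ((2·T) / (π·tau_max))^(1/3).
Convert to SI units:
  tau_max = 245.1 MPa = 2.451 × 10⁸ Pa
Substitute:
  r = ((2 × 2708) / (π × (2.451 × 10⁸)))^(1/3)
  r = 0.01916 m
Final answer: r = 0.01916 m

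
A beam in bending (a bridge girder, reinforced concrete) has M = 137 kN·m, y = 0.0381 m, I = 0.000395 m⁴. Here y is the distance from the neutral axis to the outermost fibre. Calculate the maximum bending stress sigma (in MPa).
Model: a beam in bending, so sigma = (M·y) / I.
Convert to SI units:
  M = 137 kN·m = 137000 N·m
Substitute:
  sigma = (137000 × 0.0381) / 0.000395
  sigma = 1.321 × 10⁷ Pa
Convert: sigma = 1.321 × 10⁷ Pa = 13.21 MPa
Final answer: sigma = 13.21 MPa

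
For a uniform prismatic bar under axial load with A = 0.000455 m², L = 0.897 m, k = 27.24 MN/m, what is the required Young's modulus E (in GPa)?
Model: a uniform prismatic bar under axial load, so k = (A·E) / L.
Solve for E: E = (k·L) / A.
Convert to SI units:
  k = 27.24 MN/m = 2.724 × 10⁷ N/m
Substitute:
  E = ((2.724 × 10⁷) × 0.897) / 0.000455
  E = 5.37 × 10¹⁰ Pa
Convert: E = 5.37 × 10¹⁰ Pa = 53.7 GPa
Final answer: E = 53.7 GPa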